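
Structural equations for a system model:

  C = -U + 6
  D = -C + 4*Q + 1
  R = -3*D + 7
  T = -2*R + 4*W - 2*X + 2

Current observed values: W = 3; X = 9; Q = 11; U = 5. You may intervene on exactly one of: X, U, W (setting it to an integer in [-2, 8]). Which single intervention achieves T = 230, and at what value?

Intervening on X: T = -2*X + 264. Reaching 230 requires X = 17, outside [-2, 8].
Intervening on U: T = 6*U + 216. Reaching 230 requires U = 7/3, not an integer.
Intervening on W: with other inputs at their observed values, T = 4*W + 234. Solving for 230 gives W = -1, within [-2, 8].

set W = -1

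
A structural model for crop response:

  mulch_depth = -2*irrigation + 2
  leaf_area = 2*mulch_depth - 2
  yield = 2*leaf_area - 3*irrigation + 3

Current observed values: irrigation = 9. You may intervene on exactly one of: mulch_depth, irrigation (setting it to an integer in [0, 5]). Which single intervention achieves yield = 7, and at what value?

Intervening on mulch_depth: yield = 4*mulch_depth - 28. Reaching 7 requires mulch_depth = 35/4, not an integer.
Intervening on irrigation: with other inputs at their observed values, yield = -11*irrigation + 7. Solving for 7 gives irrigation = 0, within [0, 5].

set irrigation = 0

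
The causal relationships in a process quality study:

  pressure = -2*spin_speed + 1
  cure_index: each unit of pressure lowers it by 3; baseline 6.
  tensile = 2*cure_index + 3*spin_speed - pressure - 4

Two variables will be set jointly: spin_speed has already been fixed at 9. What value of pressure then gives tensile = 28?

pressure = 1

With spin_speed held at 9:
Intervening on pressure fixes its value directly, overriding its dependence on spin_speed.
Substituting into the tensile equation gives tensile = -7*pressure + 35.
Solve -7*pressure + 35 = 28: pressure = (28 - 35) / -7 = 1.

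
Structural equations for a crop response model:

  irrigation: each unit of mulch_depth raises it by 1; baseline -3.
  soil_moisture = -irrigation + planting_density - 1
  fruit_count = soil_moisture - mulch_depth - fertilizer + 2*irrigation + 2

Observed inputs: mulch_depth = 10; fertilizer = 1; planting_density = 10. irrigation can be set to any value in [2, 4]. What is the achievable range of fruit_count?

2 to 4

Intervening on irrigation fixes its value directly, overriding its dependence on mulch_depth.
Substituting into the soil_moisture equation gives soil_moisture = -irrigation + 9.
So fruit_count = irrigation.
Linear in irrigation, so extremes are at the endpoints: irrigation = 2 gives fruit_count = 2; irrigation = 4 gives fruit_count = 4.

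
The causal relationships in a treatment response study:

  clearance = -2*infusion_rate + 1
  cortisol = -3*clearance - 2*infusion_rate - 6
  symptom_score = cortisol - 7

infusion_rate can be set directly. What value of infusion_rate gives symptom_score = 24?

infusion_rate = 10

Substituting into the cortisol equation gives cortisol = 4*infusion_rate - 9.
Substituting into the symptom_score equation gives symptom_score = 4*infusion_rate - 16.
Solve 4*infusion_rate - 16 = 24: infusion_rate = (24 + 16) / 4 = 10.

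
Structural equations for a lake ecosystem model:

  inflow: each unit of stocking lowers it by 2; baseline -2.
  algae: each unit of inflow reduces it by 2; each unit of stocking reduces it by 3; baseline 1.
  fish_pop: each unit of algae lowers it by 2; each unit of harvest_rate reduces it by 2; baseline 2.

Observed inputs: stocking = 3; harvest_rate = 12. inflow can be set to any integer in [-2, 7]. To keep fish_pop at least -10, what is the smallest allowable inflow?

inflow = -1

Intervening on inflow fixes its value directly, overriding its dependence on stocking.
Substituting into the algae equation gives algae = -2*inflow - 8.
fish_pop becomes 4*inflow - 6.
Require 4*inflow - 6 ≥ -10, so inflow ≥ -1.
The smallest integer in [-2, 7] satisfying this is -1.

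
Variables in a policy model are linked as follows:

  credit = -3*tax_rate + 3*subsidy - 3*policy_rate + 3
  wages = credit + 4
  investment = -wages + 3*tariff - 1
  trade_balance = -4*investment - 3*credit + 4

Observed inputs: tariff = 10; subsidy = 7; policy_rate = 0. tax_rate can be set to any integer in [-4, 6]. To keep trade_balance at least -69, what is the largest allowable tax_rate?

tax_rate = -1

Substituting into the credit equation gives credit = -3*tax_rate + 24.
This gives wages = -3*tax_rate + 28.
Substituting into the investment equation gives investment = 3*tax_rate + 1.
So trade_balance = -3*tax_rate - 72.
Require -3*tax_rate - 72 ≥ -69, so tax_rate ≤ -1.
The largest integer in [-4, 6] satisfying this is -1.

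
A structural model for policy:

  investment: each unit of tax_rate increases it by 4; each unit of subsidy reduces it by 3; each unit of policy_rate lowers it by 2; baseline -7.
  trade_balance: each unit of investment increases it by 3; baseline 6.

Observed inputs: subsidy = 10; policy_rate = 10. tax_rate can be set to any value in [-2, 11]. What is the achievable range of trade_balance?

-189 to -33

Substituting into the investment equation gives investment = 4*tax_rate - 57.
Substituting into the trade_balance equation gives trade_balance = 12*tax_rate - 165.
Linear in tax_rate, so extremes are at the endpoints: tax_rate = -2 gives trade_balance = -189; tax_rate = 11 gives trade_balance = -33.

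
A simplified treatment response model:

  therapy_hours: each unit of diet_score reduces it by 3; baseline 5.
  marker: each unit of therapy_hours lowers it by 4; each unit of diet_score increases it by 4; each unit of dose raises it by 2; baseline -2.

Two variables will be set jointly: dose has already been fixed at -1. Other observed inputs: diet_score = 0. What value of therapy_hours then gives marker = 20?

With dose held at -1:
Intervening on therapy_hours fixes its value directly, overriding its dependence on diet_score.
Substituting into the marker equation gives marker = -4*therapy_hours - 4.
Solve -4*therapy_hours - 4 = 20: therapy_hours = (20 + 4) / -4 = -6.

therapy_hours = -6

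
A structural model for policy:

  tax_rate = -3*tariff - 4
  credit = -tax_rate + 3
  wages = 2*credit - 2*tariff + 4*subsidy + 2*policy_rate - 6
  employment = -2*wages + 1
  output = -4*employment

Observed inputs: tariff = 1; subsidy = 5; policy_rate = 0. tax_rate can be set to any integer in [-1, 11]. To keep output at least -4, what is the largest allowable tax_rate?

Intervening on tax_rate fixes its value directly, overriding its dependence on tariff.
Substituting into the wages equation gives wages = -2*tax_rate + 18.
Substituting into the employment equation gives employment = 4*tax_rate - 35.
So output = -16*tax_rate + 140.
Require -16*tax_rate + 140 ≥ -4, so tax_rate ≤ 9.
The largest integer in [-1, 11] satisfying this is 9.

tax_rate = 9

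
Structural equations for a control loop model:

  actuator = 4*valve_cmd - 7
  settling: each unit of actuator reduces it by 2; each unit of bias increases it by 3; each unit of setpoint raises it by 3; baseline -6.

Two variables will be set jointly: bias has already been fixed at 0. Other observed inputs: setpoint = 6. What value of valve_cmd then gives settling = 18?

With bias held at 0:
Substituting into the settling equation gives settling = -8*valve_cmd + 26.
Solve -8*valve_cmd + 26 = 18: valve_cmd = (18 - 26) / -8 = 1.

valve_cmd = 1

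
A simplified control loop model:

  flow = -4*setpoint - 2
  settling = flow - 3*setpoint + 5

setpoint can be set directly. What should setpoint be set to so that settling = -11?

setpoint = 2

Substituting into the settling equation gives settling = -7*setpoint + 3.
Solve -7*setpoint + 3 = -11: setpoint = (-11 - 3) / -7 = 2.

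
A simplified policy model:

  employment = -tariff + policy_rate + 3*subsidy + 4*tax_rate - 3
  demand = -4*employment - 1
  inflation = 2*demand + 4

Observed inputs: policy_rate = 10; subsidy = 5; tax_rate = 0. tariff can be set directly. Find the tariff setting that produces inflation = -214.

tariff = -5

Substituting into the employment equation gives employment = -tariff + 22.
Substituting into the demand equation gives demand = 4*tariff - 89.
Substituting into the inflation equation gives inflation = 8*tariff - 174.
Solve 8*tariff - 174 = -214: tariff = (-214 + 174) / 8 = -5.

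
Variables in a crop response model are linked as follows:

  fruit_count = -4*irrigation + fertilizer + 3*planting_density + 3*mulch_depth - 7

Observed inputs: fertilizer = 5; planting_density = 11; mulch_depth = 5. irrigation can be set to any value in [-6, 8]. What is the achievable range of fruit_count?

Substituting into the fruit_count equation gives fruit_count = -4*irrigation + 46.
Linear in irrigation, so extremes are at the endpoints: irrigation = -6 gives fruit_count = 70; irrigation = 8 gives fruit_count = 14.

14 to 70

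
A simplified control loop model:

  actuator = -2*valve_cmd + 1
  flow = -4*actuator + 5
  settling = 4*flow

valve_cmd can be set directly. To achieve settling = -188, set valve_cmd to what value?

valve_cmd = -6

Substituting into the flow equation gives flow = 8*valve_cmd + 1.
Substituting into the settling equation gives settling = 32*valve_cmd + 4.
Solve 32*valve_cmd + 4 = -188: valve_cmd = (-188 - 4) / 32 = -6.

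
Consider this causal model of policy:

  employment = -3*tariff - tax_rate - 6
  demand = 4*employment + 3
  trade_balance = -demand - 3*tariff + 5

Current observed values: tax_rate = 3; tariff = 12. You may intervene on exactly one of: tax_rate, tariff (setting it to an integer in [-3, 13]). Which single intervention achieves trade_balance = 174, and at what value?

set tax_rate = 10

Intervening on tax_rate: with other inputs at their observed values, trade_balance = 4*tax_rate + 134. Solving for 174 gives tax_rate = 10, within [-3, 13].
Intervening on tariff: trade_balance = 9*tariff + 38. Reaching 174 requires tariff = 136/9, not an integer.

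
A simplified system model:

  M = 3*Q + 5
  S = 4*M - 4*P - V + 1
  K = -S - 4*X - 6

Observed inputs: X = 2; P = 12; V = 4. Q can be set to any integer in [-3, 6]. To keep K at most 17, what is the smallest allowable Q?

Q = 0

Substituting into the S equation gives S = 12*Q - 31.
Substituting into the K equation gives K = -12*Q + 17.
Require -12*Q + 17 ≤ 17, so Q ≥ 0.
The smallest integer in [-3, 6] satisfying this is 0.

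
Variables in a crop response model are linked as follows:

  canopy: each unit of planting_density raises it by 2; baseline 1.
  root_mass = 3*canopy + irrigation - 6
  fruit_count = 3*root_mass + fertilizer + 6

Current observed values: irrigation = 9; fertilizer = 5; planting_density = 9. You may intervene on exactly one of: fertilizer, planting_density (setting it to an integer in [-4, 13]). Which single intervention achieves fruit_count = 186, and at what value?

set fertilizer = 0

Intervening on fertilizer: with other inputs at their observed values, fruit_count = fertilizer + 186. Solving for 186 gives fertilizer = 0, within [-4, 13].
Intervening on planting_density: fruit_count = 18*planting_density + 29. Reaching 186 requires planting_density = 157/18, not an integer.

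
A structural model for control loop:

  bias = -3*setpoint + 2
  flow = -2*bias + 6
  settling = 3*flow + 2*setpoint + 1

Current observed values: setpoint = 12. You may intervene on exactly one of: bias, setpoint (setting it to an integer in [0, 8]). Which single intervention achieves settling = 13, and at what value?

set bias = 5

Intervening on bias: with other inputs at their observed values, settling = -6*bias + 43. Solving for 13 gives bias = 5, within [0, 8].
Intervening on setpoint: settling = 20*setpoint + 7. Reaching 13 requires setpoint = 3/10, not an integer.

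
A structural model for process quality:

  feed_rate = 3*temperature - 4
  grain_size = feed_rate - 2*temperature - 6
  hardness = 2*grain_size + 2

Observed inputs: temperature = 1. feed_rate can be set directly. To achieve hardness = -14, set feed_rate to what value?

feed_rate = 0

Intervening on feed_rate fixes its value directly, overriding its dependence on temperature.
Substituting into the grain_size equation gives grain_size = feed_rate - 8.
So hardness = 2*feed_rate - 14.
Solve 2*feed_rate - 14 = -14: feed_rate = (-14 + 14) / 2 = 0.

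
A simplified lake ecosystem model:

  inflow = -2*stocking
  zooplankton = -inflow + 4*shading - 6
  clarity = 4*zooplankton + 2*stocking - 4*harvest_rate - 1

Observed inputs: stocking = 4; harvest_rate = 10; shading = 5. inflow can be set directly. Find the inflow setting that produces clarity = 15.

inflow = 2

Intervening on inflow fixes its value directly, overriding its dependence on stocking.
Substituting into the zooplankton equation gives zooplankton = -inflow + 14.
Substituting into the clarity equation gives clarity = -4*inflow + 23.
Solve -4*inflow + 23 = 15: inflow = (15 - 23) / -4 = 2.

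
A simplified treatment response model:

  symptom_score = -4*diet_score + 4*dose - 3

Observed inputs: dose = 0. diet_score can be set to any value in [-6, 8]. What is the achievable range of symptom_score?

Substituting into the symptom_score equation gives symptom_score = -4*diet_score - 3.
Linear in diet_score, so extremes are at the endpoints: diet_score = -6 gives symptom_score = 21; diet_score = 8 gives symptom_score = -35.

-35 to 21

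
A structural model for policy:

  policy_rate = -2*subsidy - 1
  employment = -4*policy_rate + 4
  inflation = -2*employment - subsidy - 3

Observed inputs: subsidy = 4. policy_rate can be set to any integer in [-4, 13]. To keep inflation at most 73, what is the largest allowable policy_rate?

policy_rate = 11

Intervening on policy_rate fixes its value directly, overriding its dependence on subsidy.
Substituting into the inflation equation gives inflation = 8*policy_rate - 15.
Require 8*policy_rate - 15 ≤ 73, so policy_rate ≤ 11.
The largest integer in [-4, 13] satisfying this is 11.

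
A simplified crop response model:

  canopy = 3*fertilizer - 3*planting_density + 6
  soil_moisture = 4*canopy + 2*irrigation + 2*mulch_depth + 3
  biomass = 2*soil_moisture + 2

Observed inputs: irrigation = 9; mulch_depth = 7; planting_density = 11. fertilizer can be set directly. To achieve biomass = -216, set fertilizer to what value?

fertilizer = -3

Substituting into the canopy equation gives canopy = 3*fertilizer - 27.
Substituting into the soil_moisture equation gives soil_moisture = 12*fertilizer - 73.
Substituting into the biomass equation gives biomass = 24*fertilizer - 144.
Solve 24*fertilizer - 144 = -216: fertilizer = (-216 + 144) / 24 = -3.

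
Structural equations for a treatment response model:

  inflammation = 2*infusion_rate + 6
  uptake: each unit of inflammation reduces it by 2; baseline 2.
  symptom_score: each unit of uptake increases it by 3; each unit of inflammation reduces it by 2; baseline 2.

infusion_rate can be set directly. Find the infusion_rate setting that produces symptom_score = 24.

infusion_rate = -4

Substituting into the uptake equation gives uptake = -4*infusion_rate - 10.
Substituting into the symptom_score equation gives symptom_score = -16*infusion_rate - 40.
Solve -16*infusion_rate - 40 = 24: infusion_rate = (24 + 40) / -16 = -4.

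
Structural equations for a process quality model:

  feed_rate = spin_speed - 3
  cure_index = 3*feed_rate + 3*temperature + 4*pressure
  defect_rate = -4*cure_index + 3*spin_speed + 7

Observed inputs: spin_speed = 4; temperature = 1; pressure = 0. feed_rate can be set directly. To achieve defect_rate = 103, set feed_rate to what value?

Intervening on feed_rate fixes its value directly, overriding its dependence on spin_speed.
Substituting into the cure_index equation gives cure_index = 3*feed_rate + 3.
defect_rate becomes -12*feed_rate + 7.
Solve -12*feed_rate + 7 = 103: feed_rate = (103 - 7) / -12 = -8.

feed_rate = -8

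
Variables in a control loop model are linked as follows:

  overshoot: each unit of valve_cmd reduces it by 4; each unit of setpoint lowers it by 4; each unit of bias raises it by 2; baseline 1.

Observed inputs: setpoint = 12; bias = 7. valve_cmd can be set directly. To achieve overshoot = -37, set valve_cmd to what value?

valve_cmd = 1

Substituting into the overshoot equation gives overshoot = -4*valve_cmd - 33.
Solve -4*valve_cmd - 33 = -37: valve_cmd = (-37 + 33) / -4 = 1.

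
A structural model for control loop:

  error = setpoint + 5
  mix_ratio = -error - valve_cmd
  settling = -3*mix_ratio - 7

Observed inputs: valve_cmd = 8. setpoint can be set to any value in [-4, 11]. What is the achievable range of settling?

Substituting into the mix_ratio equation gives mix_ratio = -setpoint - 13.
Substituting into the settling equation gives settling = 3*setpoint + 32.
Linear in setpoint, so extremes are at the endpoints: setpoint = -4 gives settling = 20; setpoint = 11 gives settling = 65.

20 to 65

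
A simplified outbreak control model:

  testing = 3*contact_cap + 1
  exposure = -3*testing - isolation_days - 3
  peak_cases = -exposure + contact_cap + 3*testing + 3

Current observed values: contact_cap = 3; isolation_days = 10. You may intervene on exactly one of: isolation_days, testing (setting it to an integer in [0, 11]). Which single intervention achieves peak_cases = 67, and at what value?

Intervening on isolation_days: peak_cases = isolation_days + 69. Reaching 67 requires isolation_days = -2, outside [0, 11].
Intervening on testing: with other inputs at their observed values, peak_cases = 6*testing + 19. Solving for 67 gives testing = 8, within [0, 11].

set testing = 8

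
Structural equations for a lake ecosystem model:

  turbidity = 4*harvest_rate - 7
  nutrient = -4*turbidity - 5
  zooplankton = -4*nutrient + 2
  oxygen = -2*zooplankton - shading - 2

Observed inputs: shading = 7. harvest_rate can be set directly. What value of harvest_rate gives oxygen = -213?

Substituting into the nutrient equation gives nutrient = -16*harvest_rate + 23.
Substituting into the zooplankton equation gives zooplankton = 64*harvest_rate - 90.
Substituting into the oxygen equation gives oxygen = -128*harvest_rate + 171.
Solve -128*harvest_rate + 171 = -213: harvest_rate = (-213 - 171) / -128 = 3.

harvest_rate = 3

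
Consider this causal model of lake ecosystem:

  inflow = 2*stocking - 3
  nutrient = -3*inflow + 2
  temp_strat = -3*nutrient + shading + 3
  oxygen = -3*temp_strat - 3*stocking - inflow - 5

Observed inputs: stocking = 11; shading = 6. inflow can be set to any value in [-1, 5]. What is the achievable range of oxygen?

-187 to -19

Intervening on inflow fixes its value directly, overriding its dependence on stocking.
Substituting into the temp_strat equation gives temp_strat = 9*inflow + 3.
This gives oxygen = -28*inflow - 47.
Linear in inflow, so extremes are at the endpoints: inflow = -1 gives oxygen = -19; inflow = 5 gives oxygen = -187.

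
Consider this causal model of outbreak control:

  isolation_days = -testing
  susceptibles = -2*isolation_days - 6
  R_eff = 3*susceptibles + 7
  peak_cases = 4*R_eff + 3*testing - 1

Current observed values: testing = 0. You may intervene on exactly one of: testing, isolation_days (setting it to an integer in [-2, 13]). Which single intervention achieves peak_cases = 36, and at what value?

set testing = 3

Intervening on testing: with other inputs at their observed values, peak_cases = 27*testing - 45. Solving for 36 gives testing = 3, within [-2, 13].
Intervening on isolation_days: peak_cases = -24*isolation_days - 45. Reaching 36 requires isolation_days = -27/8, not an integer.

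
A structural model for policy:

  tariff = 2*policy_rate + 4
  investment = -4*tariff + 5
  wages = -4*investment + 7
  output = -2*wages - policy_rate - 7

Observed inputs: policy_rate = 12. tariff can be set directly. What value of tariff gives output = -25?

Intervening on tariff fixes its value directly, overriding its dependence on policy_rate.
Substituting into the wages equation gives wages = 16*tariff - 13.
output becomes -32*tariff + 7.
Solve -32*tariff + 7 = -25: tariff = (-25 - 7) / -32 = 1.

tariff = 1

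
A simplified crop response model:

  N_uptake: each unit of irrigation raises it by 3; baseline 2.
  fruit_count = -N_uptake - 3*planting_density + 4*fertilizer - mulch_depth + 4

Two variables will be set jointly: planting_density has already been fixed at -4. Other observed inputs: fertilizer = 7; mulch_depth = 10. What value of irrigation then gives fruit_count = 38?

With planting_density held at -4:
Substituting into the fruit_count equation gives fruit_count = -3*irrigation + 32.
Solve -3*irrigation + 32 = 38: irrigation = (38 - 32) / -3 = -2.

irrigation = -2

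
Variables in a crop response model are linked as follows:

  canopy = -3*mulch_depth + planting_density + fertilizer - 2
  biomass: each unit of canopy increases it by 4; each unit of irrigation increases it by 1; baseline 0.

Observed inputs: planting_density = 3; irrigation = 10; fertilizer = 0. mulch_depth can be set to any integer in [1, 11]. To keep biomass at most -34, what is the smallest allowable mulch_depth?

Substituting into the canopy equation gives canopy = -3*mulch_depth + 1.
Substituting into the biomass equation gives biomass = -12*mulch_depth + 14.
Require -12*mulch_depth + 14 ≤ -34, so mulch_depth ≥ 4.
The smallest integer in [1, 11] satisfying this is 4.

mulch_depth = 4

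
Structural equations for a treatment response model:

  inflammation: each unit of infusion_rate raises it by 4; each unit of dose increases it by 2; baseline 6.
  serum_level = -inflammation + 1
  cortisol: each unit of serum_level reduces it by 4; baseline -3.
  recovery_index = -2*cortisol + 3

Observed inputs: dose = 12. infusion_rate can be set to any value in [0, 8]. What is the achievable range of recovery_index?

-479 to -223

Substituting into the inflammation equation gives inflammation = 4*infusion_rate + 30.
So serum_level = -4*infusion_rate - 29.
Substituting into the cortisol equation gives cortisol = 16*infusion_rate + 113.
Substituting into the recovery_index equation gives recovery_index = -32*infusion_rate - 223.
Linear in infusion_rate, so extremes are at the endpoints: infusion_rate = 0 gives recovery_index = -223; infusion_rate = 8 gives recovery_index = -479.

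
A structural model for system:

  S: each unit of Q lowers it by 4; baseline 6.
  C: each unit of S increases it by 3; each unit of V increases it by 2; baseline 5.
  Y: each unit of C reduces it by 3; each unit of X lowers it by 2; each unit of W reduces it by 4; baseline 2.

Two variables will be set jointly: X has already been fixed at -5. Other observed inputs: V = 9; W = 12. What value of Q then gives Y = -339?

With X held at -5:
Substituting into the C equation gives C = -12*Q + 41.
Substituting into the Y equation gives Y = 36*Q - 159.
Solve 36*Q - 159 = -339: Q = (-339 + 159) / 36 = -5.

Q = -5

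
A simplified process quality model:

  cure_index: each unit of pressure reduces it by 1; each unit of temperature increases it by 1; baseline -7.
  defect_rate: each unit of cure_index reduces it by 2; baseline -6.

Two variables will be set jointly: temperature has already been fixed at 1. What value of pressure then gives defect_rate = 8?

With temperature held at 1:
Substituting into the cure_index equation gives cure_index = -pressure - 6.
So defect_rate = 2*pressure + 6.
Solve 2*pressure + 6 = 8: pressure = (8 - 6) / 2 = 1.

pressure = 1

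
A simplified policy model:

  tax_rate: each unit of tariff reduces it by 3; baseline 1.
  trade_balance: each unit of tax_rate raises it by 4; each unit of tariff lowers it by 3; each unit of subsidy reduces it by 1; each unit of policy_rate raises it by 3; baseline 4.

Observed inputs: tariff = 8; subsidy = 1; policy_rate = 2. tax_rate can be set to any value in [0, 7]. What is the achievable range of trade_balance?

-15 to 13

Intervening on tax_rate fixes its value directly, overriding its dependence on tariff.
Substituting into the trade_balance equation gives trade_balance = 4*tax_rate - 15.
Linear in tax_rate, so extremes are at the endpoints: tax_rate = 0 gives trade_balance = -15; tax_rate = 7 gives trade_balance = 13.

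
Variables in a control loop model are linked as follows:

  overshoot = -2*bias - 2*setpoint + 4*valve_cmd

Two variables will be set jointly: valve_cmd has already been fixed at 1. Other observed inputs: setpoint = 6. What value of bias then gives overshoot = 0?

bias = -4

With valve_cmd held at 1:
Substituting into the overshoot equation gives overshoot = -2*bias - 8.
Solve -2*bias - 8 = 0: bias = (0 + 8) / -2 = -4.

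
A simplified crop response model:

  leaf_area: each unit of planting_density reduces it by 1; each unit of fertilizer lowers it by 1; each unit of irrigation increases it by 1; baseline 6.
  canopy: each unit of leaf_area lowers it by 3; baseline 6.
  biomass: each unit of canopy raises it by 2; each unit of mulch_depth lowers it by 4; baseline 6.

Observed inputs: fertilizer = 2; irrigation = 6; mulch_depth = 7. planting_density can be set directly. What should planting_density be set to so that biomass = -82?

planting_density = -2

Substituting into the leaf_area equation gives leaf_area = -planting_density + 10.
Substituting into the canopy equation gives canopy = 3*planting_density - 24.
So biomass = 6*planting_density - 70.
Solve 6*planting_density - 70 = -82: planting_density = (-82 + 70) / 6 = -2.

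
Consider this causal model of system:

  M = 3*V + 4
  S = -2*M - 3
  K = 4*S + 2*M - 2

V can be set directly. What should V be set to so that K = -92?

Substituting into the S equation gives S = -6*V - 11.
Substituting into the K equation gives K = -18*V - 38.
Solve -18*V - 38 = -92: V = (-92 + 38) / -18 = 3.

V = 3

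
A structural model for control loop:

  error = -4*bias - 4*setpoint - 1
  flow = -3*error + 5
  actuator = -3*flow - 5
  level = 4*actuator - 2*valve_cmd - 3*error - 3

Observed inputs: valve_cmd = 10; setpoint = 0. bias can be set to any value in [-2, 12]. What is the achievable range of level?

Substituting into the error equation gives error = -4*bias - 1.
Substituting into the flow equation gives flow = 12*bias + 8.
So actuator = -36*bias - 29.
This gives level = -132*bias - 136.
Linear in bias, so extremes are at the endpoints: bias = -2 gives level = 128; bias = 12 gives level = -1720.

-1720 to 128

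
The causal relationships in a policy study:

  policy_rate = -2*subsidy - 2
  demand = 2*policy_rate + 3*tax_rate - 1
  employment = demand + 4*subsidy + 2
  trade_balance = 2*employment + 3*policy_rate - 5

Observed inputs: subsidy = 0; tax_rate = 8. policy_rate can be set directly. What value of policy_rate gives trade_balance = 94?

policy_rate = 7

Intervening on policy_rate fixes its value directly, overriding its dependence on subsidy.
Substituting into the demand equation gives demand = 2*policy_rate + 23.
Substituting into the employment equation gives employment = 2*policy_rate + 25.
This gives trade_balance = 7*policy_rate + 45.
Solve 7*policy_rate + 45 = 94: policy_rate = (94 - 45) / 7 = 7.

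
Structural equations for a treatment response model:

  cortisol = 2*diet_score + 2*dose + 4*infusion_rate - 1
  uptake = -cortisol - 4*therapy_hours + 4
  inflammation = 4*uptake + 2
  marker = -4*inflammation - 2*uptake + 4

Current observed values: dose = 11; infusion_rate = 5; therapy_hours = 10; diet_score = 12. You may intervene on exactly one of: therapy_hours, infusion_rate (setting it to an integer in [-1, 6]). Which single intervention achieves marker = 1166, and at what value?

Intervening on therapy_hours: with other inputs at their observed values, marker = 72*therapy_hours + 1094. Solving for 1166 gives therapy_hours = 1, within [-1, 6].
Intervening on infusion_rate: marker = 72*infusion_rate + 1454. Reaching 1166 requires infusion_rate = -4, outside [-1, 6].

set therapy_hours = 1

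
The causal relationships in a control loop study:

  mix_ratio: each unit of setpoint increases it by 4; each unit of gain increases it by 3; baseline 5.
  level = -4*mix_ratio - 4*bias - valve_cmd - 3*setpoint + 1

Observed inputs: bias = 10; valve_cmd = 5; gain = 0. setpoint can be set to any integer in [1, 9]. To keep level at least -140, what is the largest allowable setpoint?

setpoint = 4

Substituting into the mix_ratio equation gives mix_ratio = 4*setpoint + 5.
This gives level = -19*setpoint - 64.
Require -19*setpoint - 64 ≥ -140, so setpoint ≤ 4.
The largest integer in [1, 9] satisfying this is 4.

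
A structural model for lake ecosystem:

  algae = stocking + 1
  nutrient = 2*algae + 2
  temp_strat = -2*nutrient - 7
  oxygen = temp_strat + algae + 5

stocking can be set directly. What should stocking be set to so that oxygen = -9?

stocking = 0

Substituting into the nutrient equation gives nutrient = 2*stocking + 4.
Substituting into the temp_strat equation gives temp_strat = -4*stocking - 15.
Substituting into the oxygen equation gives oxygen = -3*stocking - 9.
Solve -3*stocking - 9 = -9: stocking = (-9 + 9) / -3 = 0.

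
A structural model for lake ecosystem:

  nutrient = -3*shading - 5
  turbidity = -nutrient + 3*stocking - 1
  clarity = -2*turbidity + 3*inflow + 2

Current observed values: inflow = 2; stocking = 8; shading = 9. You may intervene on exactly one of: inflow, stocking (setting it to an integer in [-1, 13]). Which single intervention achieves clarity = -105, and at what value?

Intervening on inflow: with other inputs at their observed values, clarity = 3*inflow - 108. Solving for -105 gives inflow = 1, within [-1, 13].
Intervening on stocking: clarity = -6*stocking - 54. Reaching -105 requires stocking = 17/2, not an integer.

set inflow = 1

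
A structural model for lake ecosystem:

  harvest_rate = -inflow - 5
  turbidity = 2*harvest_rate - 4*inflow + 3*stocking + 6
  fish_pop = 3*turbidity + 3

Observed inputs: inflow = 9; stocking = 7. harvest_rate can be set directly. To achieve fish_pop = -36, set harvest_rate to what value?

harvest_rate = -2

Intervening on harvest_rate fixes its value directly, overriding its dependence on inflow.
Substituting into the turbidity equation gives turbidity = 2*harvest_rate - 9.
This gives fish_pop = 6*harvest_rate - 24.
Solve 6*harvest_rate - 24 = -36: harvest_rate = (-36 + 24) / 6 = -2.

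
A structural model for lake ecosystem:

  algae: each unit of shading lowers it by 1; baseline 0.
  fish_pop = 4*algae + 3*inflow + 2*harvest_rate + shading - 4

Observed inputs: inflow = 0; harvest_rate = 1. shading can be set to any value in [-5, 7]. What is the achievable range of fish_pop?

Substituting into the fish_pop equation gives fish_pop = -3*shading - 2.
Linear in shading, so extremes are at the endpoints: shading = -5 gives fish_pop = 13; shading = 7 gives fish_pop = -23.

-23 to 13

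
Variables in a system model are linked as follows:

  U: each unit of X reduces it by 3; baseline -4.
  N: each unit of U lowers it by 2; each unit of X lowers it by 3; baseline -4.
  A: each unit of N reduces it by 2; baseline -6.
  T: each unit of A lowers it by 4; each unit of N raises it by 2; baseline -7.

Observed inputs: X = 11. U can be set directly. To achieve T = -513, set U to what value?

U = 8

Intervening on U fixes its value directly, overriding its dependence on X.
Substituting into the N equation gives N = -2*U - 37.
A becomes 4*U + 68.
This gives T = -20*U - 353.
Solve -20*U - 353 = -513: U = (-513 + 353) / -20 = 8.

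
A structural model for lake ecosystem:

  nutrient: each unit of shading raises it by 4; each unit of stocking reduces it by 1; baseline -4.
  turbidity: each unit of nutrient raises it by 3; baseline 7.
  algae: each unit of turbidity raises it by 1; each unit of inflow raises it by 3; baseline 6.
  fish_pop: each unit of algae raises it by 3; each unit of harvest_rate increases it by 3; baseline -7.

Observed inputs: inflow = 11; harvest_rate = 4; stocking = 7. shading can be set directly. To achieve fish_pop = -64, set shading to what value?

Substituting into the nutrient equation gives nutrient = 4*shading - 11.
Substituting into the turbidity equation gives turbidity = 12*shading - 26.
Substituting into the algae equation gives algae = 12*shading + 13.
Substituting into the fish_pop equation gives fish_pop = 36*shading + 44.
Solve 36*shading + 44 = -64: shading = (-64 - 44) / 36 = -3.

shading = -3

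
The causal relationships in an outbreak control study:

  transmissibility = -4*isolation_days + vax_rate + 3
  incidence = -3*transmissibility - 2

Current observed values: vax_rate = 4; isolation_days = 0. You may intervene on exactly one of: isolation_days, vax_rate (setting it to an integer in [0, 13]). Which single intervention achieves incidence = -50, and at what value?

Intervening on isolation_days: incidence = 12*isolation_days - 23. Reaching -50 requires isolation_days = -9/4, not an integer.
Intervening on vax_rate: with other inputs at their observed values, incidence = -3*vax_rate - 11. Solving for -50 gives vax_rate = 13, within [0, 13].

set vax_rate = 13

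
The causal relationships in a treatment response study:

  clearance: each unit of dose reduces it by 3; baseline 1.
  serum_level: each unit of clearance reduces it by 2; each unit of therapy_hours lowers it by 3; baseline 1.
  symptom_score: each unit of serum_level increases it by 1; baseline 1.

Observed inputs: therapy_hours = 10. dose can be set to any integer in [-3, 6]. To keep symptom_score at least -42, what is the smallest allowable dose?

dose = -2

Substituting into the serum_level equation gives serum_level = 6*dose - 31.
Substituting into the symptom_score equation gives symptom_score = 6*dose - 30.
Require 6*dose - 30 ≥ -42, so dose ≥ -2.
The smallest integer in [-3, 6] satisfying this is -2.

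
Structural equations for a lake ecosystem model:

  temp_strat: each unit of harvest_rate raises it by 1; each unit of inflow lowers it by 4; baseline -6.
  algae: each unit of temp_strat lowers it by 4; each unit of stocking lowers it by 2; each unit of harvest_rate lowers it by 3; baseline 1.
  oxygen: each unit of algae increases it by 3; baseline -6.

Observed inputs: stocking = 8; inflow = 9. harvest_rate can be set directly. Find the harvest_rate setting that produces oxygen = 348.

Substituting into the temp_strat equation gives temp_strat = harvest_rate - 42.
Substituting into the algae equation gives algae = -7*harvest_rate + 153.
So oxygen = -21*harvest_rate + 453.
Solve -21*harvest_rate + 453 = 348: harvest_rate = (348 - 453) / -21 = 5.

harvest_rate = 5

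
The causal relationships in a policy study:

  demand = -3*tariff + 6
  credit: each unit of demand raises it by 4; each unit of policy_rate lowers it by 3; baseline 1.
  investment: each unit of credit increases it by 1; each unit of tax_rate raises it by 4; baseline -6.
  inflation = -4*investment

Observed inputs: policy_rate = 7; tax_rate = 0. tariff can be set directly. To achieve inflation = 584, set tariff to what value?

Substituting into the credit equation gives credit = -12*tariff + 4.
investment becomes -12*tariff - 2.
Substituting into the inflation equation gives inflation = 48*tariff + 8.
Solve 48*tariff + 8 = 584: tariff = (584 - 8) / 48 = 12.

tariff = 12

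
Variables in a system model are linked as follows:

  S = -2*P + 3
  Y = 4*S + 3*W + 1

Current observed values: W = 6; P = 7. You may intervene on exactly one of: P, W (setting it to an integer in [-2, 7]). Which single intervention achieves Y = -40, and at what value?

set W = 1

Intervening on P: Y = -8*P + 31. Reaching -40 requires P = 71/8, not an integer.
Intervening on W: with other inputs at their observed values, Y = 3*W - 43. Solving for -40 gives W = 1, within [-2, 7].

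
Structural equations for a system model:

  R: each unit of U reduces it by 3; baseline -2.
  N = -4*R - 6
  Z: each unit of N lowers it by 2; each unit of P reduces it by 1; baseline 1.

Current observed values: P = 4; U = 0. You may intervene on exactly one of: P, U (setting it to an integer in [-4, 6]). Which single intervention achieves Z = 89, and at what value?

set U = -4

Intervening on P: Z = -P - 3. Reaching 89 requires P = -92, outside [-4, 6].
Intervening on U: with other inputs at their observed values, Z = -24*U - 7. Solving for 89 gives U = -4, within [-4, 6].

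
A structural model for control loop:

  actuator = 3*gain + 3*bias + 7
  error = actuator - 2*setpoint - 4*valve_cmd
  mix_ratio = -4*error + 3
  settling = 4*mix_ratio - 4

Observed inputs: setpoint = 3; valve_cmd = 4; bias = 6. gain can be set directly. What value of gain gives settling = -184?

gain = 3

Substituting into the actuator equation gives actuator = 3*gain + 25.
Substituting into the error equation gives error = 3*gain + 3.
This gives mix_ratio = -12*gain - 9.
settling becomes -48*gain - 40.
Solve -48*gain - 40 = -184: gain = (-184 + 40) / -48 = 3.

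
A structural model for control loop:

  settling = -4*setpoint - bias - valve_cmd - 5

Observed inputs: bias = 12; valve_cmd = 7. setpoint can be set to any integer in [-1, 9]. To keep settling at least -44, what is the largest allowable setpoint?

Substituting into the settling equation gives settling = -4*setpoint - 24.
Require -4*setpoint - 24 ≥ -44, so setpoint ≤ 5.
The largest integer in [-1, 9] satisfying this is 5.

setpoint = 5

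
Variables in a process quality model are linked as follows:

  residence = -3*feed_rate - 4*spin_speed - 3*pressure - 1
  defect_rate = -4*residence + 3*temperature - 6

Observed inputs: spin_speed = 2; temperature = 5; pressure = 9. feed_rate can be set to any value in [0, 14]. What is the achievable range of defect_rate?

153 to 321

Substituting into the residence equation gives residence = -3*feed_rate - 36.
Substituting into the defect_rate equation gives defect_rate = 12*feed_rate + 153.
Linear in feed_rate, so extremes are at the endpoints: feed_rate = 0 gives defect_rate = 153; feed_rate = 14 gives defect_rate = 321.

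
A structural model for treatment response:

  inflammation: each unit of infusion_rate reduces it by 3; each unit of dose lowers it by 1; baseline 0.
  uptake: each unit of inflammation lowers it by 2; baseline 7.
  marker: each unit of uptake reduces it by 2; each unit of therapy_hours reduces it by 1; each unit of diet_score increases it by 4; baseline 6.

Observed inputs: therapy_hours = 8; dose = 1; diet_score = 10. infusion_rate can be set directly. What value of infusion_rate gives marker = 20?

infusion_rate = 0

Substituting into the inflammation equation gives inflammation = -3*infusion_rate - 1.
Substituting into the uptake equation gives uptake = 6*infusion_rate + 9.
marker becomes -12*infusion_rate + 20.
Solve -12*infusion_rate + 20 = 20: infusion_rate = (20 - 20) / -12 = 0.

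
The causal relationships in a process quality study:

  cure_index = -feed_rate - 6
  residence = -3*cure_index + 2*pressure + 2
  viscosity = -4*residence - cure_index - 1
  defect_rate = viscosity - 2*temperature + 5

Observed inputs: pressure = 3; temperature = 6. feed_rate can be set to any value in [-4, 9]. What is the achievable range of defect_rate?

Substituting into the residence equation gives residence = 3*feed_rate + 26.
viscosity becomes -11*feed_rate - 99.
defect_rate becomes -11*feed_rate - 106.
Linear in feed_rate, so extremes are at the endpoints: feed_rate = -4 gives defect_rate = -62; feed_rate = 9 gives defect_rate = -205.

-205 to -62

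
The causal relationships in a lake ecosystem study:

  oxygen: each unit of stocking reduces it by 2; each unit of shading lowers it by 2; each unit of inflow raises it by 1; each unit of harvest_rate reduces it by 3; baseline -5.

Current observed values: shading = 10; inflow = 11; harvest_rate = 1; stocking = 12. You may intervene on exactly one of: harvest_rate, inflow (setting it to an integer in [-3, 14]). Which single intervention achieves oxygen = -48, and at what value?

set inflow = 4

Intervening on harvest_rate: oxygen = -3*harvest_rate - 38. Reaching -48 requires harvest_rate = 10/3, not an integer.
Intervening on inflow: with other inputs at their observed values, oxygen = inflow - 52. Solving for -48 gives inflow = 4, within [-3, 14].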